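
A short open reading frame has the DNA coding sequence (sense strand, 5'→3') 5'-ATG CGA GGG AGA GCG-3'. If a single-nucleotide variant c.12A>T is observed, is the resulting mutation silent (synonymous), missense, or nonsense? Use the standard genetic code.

missense

Position 12 falls in codon 4: AGA → Arg.
After the substitution the codon is AGT → Ser.
Arg ≠ Ser, so this is a missense mutation.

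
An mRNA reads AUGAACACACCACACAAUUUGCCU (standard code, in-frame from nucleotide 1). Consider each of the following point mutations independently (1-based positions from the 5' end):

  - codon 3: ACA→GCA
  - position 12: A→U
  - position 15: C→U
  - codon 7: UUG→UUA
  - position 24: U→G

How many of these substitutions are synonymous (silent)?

4

Codon 3: ACA (Thr) → GCA (Ala) — missense.
Codon 4: CCA (Pro) → CCU (Pro) — synonymous.
Codon 5: CAC (His) → CAU (His) — synonymous.
Codon 7: UUG (Leu) → UUA (Leu) — synonymous.
Codon 8: CCU (Pro) → CCG (Pro) — synonymous.
Synonymous: 4 of 5.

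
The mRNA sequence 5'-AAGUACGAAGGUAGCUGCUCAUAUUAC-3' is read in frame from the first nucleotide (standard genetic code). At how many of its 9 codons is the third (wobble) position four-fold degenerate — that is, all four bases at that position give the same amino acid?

2

Codon 1 AAG (Lys): third position 2-fold.
Codon 2 UAC (Tyr): third position 2-fold.
Codon 3 GAA (Glu): third position 2-fold.
Codon 4 GGU (Gly): third position 4-fold.
Codon 5 AGC (Ser): third position 2-fold.
Codon 6 UGC (Cys): third position 2-fold.
Codon 7 UCA (Ser): third position 4-fold.
Codon 8 UAU (Tyr): third position 2-fold.
Codon 9 UAC (Tyr): third position 2-fold.
Four-fold degenerate third positions: 2.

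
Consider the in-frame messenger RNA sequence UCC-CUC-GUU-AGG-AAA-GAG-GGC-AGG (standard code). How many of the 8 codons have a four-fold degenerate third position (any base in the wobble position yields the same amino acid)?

4

Codon 1 UCC (Ser): third position 4-fold.
Codon 2 CUC (Leu): third position 4-fold.
Codon 3 GUU (Val): third position 4-fold.
Codon 4 AGG (Arg): third position 2-fold.
Codon 5 AAA (Lys): third position 2-fold.
Codon 6 GAG (Glu): third position 2-fold.
Codon 7 GGC (Gly): third position 4-fold.
Codon 8 AGG (Arg): third position 2-fold.
Four-fold degenerate third positions: 4.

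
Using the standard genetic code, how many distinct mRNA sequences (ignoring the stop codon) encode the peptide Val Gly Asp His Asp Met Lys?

Val: 4 codons.
Gly: 4 codons.
Asp: 2 codons.
His: 2 codons.
Asp: 2 codons.
Met: 1 codon.
Lys: 2 codons.
4 × 4 × 2 × 2 × 2 × 1 × 2 = 256.

256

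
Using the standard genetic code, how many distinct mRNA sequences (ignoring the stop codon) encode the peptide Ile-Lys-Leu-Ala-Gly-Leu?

Ile: 3 codons.
Lys: 2 codons.
Leu: 6 codons.
Ala: 4 codons.
Gly: 4 codons.
Leu: 6 codons.
3 × 2 × 6 × 4 × 4 × 6 = 3456.

3456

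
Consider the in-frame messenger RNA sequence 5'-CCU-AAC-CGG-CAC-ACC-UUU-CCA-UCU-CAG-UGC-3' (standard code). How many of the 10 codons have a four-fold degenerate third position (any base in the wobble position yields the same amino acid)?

5

Codon 1 CCU (Pro): third position 4-fold.
Codon 2 AAC (Asn): third position 2-fold.
Codon 3 CGG (Arg): third position 4-fold.
Codon 4 CAC (His): third position 2-fold.
Codon 5 ACC (Thr): third position 4-fold.
Codon 6 UUU (Phe): third position 2-fold.
Codon 7 CCA (Pro): third position 4-fold.
Codon 8 UCU (Ser): third position 4-fold.
Codon 9 CAG (Gln): third position 2-fold.
Codon 10 UGC (Cys): third position 2-fold.
Four-fold degenerate third positions: 5.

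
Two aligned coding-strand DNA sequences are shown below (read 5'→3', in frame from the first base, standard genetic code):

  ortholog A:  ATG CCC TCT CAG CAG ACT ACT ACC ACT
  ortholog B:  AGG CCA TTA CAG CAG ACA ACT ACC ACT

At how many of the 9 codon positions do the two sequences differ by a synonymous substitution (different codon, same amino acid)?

Codon 1: ATG Met / AGG Arg — nonsynonymous.
Codon 2: CCC Pro / CCA Pro — synonymous.
Codon 3: TCT Ser / TTA Leu — nonsynonymous.
Codon 4: CAG Gln / CAG Gln — identical.
Codon 5: CAG Gln / CAG Gln — identical.
Codon 6: ACT Thr / ACA Thr — synonymous.
Codon 7: ACT Thr / ACT Thr — identical.
Codon 8: ACC Thr / ACC Thr — identical.
Codon 9: ACT Thr / ACT Thr — identical.
Synonymous differences: 2.

2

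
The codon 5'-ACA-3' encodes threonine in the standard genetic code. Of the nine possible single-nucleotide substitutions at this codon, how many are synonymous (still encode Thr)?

Position 1: none → 0 synonymous.
Position 2: none → 0 synonymous.
Position 3: ACU, ACC, ACG → 3 synonymous.
Total: 0 + 0 + 3 = 3.

3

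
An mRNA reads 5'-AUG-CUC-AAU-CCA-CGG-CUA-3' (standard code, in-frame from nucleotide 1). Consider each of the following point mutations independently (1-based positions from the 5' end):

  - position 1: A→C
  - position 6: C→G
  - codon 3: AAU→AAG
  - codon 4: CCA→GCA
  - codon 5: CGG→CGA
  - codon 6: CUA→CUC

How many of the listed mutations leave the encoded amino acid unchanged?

3

Codon 1: AUG (Met) → CUG (Leu) — missense.
Codon 2: CUC (Leu) → CUG (Leu) — synonymous.
Codon 3: AAU (Asn) → AAG (Lys) — missense.
Codon 4: CCA (Pro) → GCA (Ala) — missense.
Codon 5: CGG (Arg) → CGA (Arg) — synonymous.
Codon 6: CUA (Leu) → CUC (Leu) — synonymous.
Synonymous: 3 of 6.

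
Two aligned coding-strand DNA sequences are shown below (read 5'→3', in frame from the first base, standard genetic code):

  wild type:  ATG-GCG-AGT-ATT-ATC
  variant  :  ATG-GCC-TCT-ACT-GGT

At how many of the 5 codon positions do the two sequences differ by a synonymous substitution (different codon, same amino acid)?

2

Codon 1: ATG Met / ATG Met — identical.
Codon 2: GCG Ala / GCC Ala — synonymous.
Codon 3: AGT Ser / TCT Ser — synonymous.
Codon 4: ATT Ile / ACT Thr — nonsynonymous.
Codon 5: ATC Ile / GGT Gly — nonsynonymous.
Synonymous differences: 2.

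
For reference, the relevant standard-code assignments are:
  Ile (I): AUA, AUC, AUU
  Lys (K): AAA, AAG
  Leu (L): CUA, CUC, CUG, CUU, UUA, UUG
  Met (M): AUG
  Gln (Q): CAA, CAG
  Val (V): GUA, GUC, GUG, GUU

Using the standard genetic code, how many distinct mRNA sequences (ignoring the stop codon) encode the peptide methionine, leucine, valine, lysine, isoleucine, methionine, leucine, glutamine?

Met: 1 codon.
Leu: 6 codons.
Val: 4 codons.
Lys: 2 codons.
Ile: 3 codons.
Met: 1 codon.
Leu: 6 codons.
Gln: 2 codons.
1 × 6 × 4 × 2 × 3 × 1 × 6 × 2 = 1728.

1728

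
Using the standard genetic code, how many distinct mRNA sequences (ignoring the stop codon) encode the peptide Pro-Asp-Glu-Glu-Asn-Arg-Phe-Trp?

768

Pro: 4 codons.
Asp: 2 codons.
Glu: 2 codons.
Glu: 2 codons.
Asn: 2 codons.
Arg: 6 codons.
Phe: 2 codons.
Trp: 1 codon.
4 × 2 × 2 × 2 × 2 × 6 × 2 × 1 = 768.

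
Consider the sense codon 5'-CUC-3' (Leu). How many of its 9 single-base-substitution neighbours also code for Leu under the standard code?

Position 1: none → 0 synonymous.
Position 2: none → 0 synonymous.
Position 3: CUU, CUA, CUG → 3 synonymous.
Total: 0 + 0 + 3 = 3.

3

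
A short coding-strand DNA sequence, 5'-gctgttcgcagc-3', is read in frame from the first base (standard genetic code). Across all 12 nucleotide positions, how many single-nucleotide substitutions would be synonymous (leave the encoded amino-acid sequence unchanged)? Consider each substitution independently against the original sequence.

Codon 1 (GCT, Ala): 3 synonymous substitutions.
Codon 2 (GTT, Val): 3 synonymous substitutions.
Codon 3 (CGC, Arg): 3 synonymous substitutions.
Codon 4 (AGC, Ser): 1 synonymous substitution.
Total: 3 + 3 + 3 + 1 = 10.

10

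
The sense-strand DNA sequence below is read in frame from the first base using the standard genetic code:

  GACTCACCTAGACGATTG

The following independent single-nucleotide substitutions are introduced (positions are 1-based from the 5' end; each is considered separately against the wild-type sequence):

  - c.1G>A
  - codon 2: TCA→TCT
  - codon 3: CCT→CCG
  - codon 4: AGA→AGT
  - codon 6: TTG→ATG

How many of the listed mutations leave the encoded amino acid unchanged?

Codon 1: GAC (Asp) → AAC (Asn) — missense.
Codon 2: TCA (Ser) → TCT (Ser) — synonymous.
Codon 3: CCT (Pro) → CCG (Pro) — synonymous.
Codon 4: AGA (Arg) → AGT (Ser) — missense.
Codon 6: TTG (Leu) → ATG (Met) — missense.
Synonymous: 2 of 5.

2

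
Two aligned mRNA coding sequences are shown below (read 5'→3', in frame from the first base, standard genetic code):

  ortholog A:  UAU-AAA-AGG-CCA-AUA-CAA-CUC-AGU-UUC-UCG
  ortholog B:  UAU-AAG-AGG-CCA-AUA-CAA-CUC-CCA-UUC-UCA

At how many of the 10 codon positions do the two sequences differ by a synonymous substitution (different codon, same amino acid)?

Codon 1: UAU Tyr / UAU Tyr — identical.
Codon 2: AAA Lys / AAG Lys — synonymous.
Codon 3: AGG Arg / AGG Arg — identical.
Codon 4: CCA Pro / CCA Pro — identical.
Codon 5: AUA Ile / AUA Ile — identical.
Codon 6: CAA Gln / CAA Gln — identical.
Codon 7: CUC Leu / CUC Leu — identical.
Codon 8: AGU Ser / CCA Pro — nonsynonymous.
Codon 9: UUC Phe / UUC Phe — identical.
Codon 10: UCG Ser / UCA Ser — synonymous.
Synonymous differences: 2.

2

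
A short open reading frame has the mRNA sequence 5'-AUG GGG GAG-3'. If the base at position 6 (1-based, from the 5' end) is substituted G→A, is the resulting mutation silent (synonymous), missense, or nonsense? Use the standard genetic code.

Position 6 falls in codon 2: GGG → Gly.
After the substitution the codon is GGA → Gly.
Both encode Gly, so the change is synonymous.

silent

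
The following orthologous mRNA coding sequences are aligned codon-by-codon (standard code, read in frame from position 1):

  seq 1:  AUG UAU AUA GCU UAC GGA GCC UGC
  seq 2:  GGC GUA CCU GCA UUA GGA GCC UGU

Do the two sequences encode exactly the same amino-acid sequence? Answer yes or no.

Codon 1: AUG Met / GGC Gly — nonsynonymous.
Codon 2: UAU Tyr / GUA Val — nonsynonymous.
Codon 3: AUA Ile / CCU Pro — nonsynonymous.
Codon 4: GCU Ala / GCA Ala — synonymous.
Codon 5: UAC Tyr / UUA Leu — nonsynonymous.
Codon 6: GGA Gly / GGA Gly — identical.
Codon 7: GCC Ala / GCC Ala — identical.
Codon 8: UGC Cys / UGU Cys — synonymous.
Nonsynonymous differences: 4 → different protein.

no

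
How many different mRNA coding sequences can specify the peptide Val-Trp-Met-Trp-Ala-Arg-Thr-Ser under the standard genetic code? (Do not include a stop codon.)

2304

Val: 4 codons.
Trp: 1 codon.
Met: 1 codon.
Trp: 1 codon.
Ala: 4 codons.
Arg: 6 codons.
Thr: 4 codons.
Ser: 6 codons.
4 × 1 × 1 × 1 × 4 × 6 × 4 × 6 = 2304.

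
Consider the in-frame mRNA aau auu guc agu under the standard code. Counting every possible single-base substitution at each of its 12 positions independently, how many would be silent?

7

Codon 1 (AAU, Asn): 1 synonymous substitution.
Codon 2 (AUU, Ile): 2 synonymous substitutions.
Codon 3 (GUC, Val): 3 synonymous substitutions.
Codon 4 (AGU, Ser): 1 synonymous substitution.
Total: 1 + 2 + 3 + 1 = 7.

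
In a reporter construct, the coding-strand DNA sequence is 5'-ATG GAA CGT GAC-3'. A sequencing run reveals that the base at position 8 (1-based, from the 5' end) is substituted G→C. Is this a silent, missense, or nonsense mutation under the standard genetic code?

Position 8 falls in codon 3: CGT → Arg.
After the substitution the codon is CCT → Pro.
Arg ≠ Pro, so this is a missense mutation.

missense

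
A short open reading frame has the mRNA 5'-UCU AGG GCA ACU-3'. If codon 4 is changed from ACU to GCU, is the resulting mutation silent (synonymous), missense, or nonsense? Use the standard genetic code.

Position 10 falls in codon 4: ACU → Thr.
After the substitution the codon is GCU → Ala.
Thr ≠ Ala, so this is a missense mutation.

missense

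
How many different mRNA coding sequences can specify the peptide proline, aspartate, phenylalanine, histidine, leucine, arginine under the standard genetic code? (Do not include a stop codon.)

Pro: 4 codons.
Asp: 2 codons.
Phe: 2 codons.
His: 2 codons.
Leu: 6 codons.
Arg: 6 codons.
4 × 2 × 2 × 2 × 6 × 6 = 1152.

1152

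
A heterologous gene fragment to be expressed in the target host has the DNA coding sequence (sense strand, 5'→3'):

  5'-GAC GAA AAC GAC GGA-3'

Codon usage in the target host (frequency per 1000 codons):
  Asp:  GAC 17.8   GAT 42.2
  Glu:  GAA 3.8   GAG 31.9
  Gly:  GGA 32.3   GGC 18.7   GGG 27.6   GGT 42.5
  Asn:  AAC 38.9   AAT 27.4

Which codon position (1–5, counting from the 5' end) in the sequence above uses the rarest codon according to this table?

2

Codon 1 GAC (Asp): 17.8 per 1000.
Codon 2 GAA (Glu): 3.8 per 1000.
Codon 3 AAC (Asn): 38.9 per 1000.
Codon 4 GAC (Asp): 17.8 per 1000.
Codon 5 GGA (Gly): 32.3 per 1000.
Lowest frequency is 3.8 at codon 2.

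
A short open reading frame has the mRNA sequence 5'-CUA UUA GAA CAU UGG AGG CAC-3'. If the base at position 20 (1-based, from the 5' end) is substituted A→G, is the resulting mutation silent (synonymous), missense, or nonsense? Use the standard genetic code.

missense

Position 20 falls in codon 7: CAC → His.
After the substitution the codon is CGC → Arg.
His ≠ Arg, so this is a missense mutation.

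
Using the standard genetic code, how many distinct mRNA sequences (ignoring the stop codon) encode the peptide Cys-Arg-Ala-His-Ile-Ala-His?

2304

Cys: 2 codons.
Arg: 6 codons.
Ala: 4 codons.
His: 2 codons.
Ile: 3 codons.
Ala: 4 codons.
His: 2 codons.
2 × 6 × 4 × 2 × 3 × 4 × 2 = 2304.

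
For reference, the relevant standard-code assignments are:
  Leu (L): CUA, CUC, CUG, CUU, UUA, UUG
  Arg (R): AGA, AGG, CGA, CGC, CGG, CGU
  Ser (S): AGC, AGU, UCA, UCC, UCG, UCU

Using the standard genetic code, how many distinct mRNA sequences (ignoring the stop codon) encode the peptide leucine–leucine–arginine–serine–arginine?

Leu: 6 codons.
Leu: 6 codons.
Arg: 6 codons.
Ser: 6 codons.
Arg: 6 codons.
6 × 6 × 6 × 6 × 6 = 7776.

7776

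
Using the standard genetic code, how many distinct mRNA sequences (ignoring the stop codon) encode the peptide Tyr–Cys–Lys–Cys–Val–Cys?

Tyr: 2 codons.
Cys: 2 codons.
Lys: 2 codons.
Cys: 2 codons.
Val: 4 codons.
Cys: 2 codons.
2 × 2 × 2 × 2 × 4 × 2 = 128.

128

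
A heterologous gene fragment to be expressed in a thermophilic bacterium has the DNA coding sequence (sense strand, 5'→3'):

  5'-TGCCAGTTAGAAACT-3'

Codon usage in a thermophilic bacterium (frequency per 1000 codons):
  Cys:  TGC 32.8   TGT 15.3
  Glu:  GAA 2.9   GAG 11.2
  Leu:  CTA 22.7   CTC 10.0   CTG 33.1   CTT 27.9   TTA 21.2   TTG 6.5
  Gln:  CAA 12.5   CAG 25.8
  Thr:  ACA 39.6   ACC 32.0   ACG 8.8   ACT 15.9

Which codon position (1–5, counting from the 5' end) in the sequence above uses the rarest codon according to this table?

Codon 1 TGC (Cys): 32.8 per 1000.
Codon 2 CAG (Gln): 25.8 per 1000.
Codon 3 TTA (Leu): 21.2 per 1000.
Codon 4 GAA (Glu): 2.9 per 1000.
Codon 5 ACT (Thr): 15.9 per 1000.
Lowest frequency is 2.9 at codon 4.

4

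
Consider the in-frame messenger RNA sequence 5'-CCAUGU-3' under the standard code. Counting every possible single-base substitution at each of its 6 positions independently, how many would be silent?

Codon 1 (CCA, Pro): 3 synonymous substitutions.
Codon 2 (UGU, Cys): 1 synonymous substitution.
Total: 3 + 1 = 4.

4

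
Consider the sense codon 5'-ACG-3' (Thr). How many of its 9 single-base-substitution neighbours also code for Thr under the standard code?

Position 1: none → 0 synonymous.
Position 2: none → 0 synonymous.
Position 3: ACU, ACC, ACA → 3 synonymous.
Total: 0 + 0 + 3 = 3.

3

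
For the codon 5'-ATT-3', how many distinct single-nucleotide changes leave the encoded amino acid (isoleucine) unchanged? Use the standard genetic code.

2

Position 1: none → 0 synonymous.
Position 2: none → 0 synonymous.
Position 3: ATC, ATA → 2 synonymous.
Total: 0 + 0 + 2 = 2.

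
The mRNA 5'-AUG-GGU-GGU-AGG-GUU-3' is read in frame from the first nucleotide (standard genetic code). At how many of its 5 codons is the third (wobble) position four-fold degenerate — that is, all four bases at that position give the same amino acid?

Codon 1 AUG (Met): third position 1-fold.
Codon 2 GGU (Gly): third position 4-fold.
Codon 3 GGU (Gly): third position 4-fold.
Codon 4 AGG (Arg): third position 2-fold.
Codon 5 GUU (Val): third position 4-fold.
Four-fold degenerate third positions: 3.

3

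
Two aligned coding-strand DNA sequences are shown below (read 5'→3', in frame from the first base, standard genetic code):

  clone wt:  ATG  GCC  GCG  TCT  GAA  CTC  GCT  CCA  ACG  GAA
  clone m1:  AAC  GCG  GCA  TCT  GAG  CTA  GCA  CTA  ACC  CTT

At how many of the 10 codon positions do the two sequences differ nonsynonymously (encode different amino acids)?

3

Codon 1: ATG Met / AAC Asn — nonsynonymous.
Codon 2: GCC Ala / GCG Ala — synonymous.
Codon 3: GCG Ala / GCA Ala — synonymous.
Codon 4: TCT Ser / TCT Ser — identical.
Codon 5: GAA Glu / GAG Glu — synonymous.
Codon 6: CTC Leu / CTA Leu — synonymous.
Codon 7: GCT Ala / GCA Ala — synonymous.
Codon 8: CCA Pro / CTA Leu — nonsynonymous.
Codon 9: ACG Thr / ACC Thr — synonymous.
Codon 10: GAA Glu / CTT Leu — nonsynonymous.
Nonsynonymous differences: 3.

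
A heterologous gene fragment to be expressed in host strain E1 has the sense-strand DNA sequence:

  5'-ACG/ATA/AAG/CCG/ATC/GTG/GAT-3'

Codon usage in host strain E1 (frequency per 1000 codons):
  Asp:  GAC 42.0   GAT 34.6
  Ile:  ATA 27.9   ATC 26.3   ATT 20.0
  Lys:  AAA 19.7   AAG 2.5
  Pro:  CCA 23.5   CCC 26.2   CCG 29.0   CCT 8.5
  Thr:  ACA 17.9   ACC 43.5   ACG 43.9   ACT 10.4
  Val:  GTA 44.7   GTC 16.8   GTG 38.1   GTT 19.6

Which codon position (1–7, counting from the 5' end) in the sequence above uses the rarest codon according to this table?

Codon 1 ACG (Thr): 43.9 per 1000.
Codon 2 ATA (Ile): 27.9 per 1000.
Codon 3 AAG (Lys): 2.5 per 1000.
Codon 4 CCG (Pro): 29.0 per 1000.
Codon 5 ATC (Ile): 26.3 per 1000.
Codon 6 GTG (Val): 38.1 per 1000.
Codon 7 GAT (Asp): 34.6 per 1000.
Lowest frequency is 2.5 at codon 3.

3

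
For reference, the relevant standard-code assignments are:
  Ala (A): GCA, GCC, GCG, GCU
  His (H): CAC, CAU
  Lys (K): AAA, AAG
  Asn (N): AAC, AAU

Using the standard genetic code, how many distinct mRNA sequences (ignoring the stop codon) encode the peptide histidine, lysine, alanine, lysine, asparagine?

His: 2 codons.
Lys: 2 codons.
Ala: 4 codons.
Lys: 2 codons.
Asn: 2 codons.
2 × 2 × 4 × 2 × 2 = 64.

64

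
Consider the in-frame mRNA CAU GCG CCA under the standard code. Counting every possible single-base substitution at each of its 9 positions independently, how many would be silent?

Codon 1 (CAU, His): 1 synonymous substitution.
Codon 2 (GCG, Ala): 3 synonymous substitutions.
Codon 3 (CCA, Pro): 3 synonymous substitutions.
Total: 1 + 3 + 3 = 7.

7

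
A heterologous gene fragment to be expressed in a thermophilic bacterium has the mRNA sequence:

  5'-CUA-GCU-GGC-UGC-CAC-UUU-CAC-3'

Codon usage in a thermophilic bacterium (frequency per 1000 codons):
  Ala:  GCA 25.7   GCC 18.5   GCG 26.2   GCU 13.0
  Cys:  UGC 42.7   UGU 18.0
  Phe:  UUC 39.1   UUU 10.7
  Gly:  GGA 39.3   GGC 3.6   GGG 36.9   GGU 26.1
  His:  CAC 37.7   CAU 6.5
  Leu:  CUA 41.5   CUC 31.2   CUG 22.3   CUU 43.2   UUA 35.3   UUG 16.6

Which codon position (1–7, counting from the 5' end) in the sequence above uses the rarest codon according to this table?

Codon 1 CUA (Leu): 41.5 per 1000.
Codon 2 GCU (Ala): 13.0 per 1000.
Codon 3 GGC (Gly): 3.6 per 1000.
Codon 4 UGC (Cys): 42.7 per 1000.
Codon 5 CAC (His): 37.7 per 1000.
Codon 6 UUU (Phe): 10.7 per 1000.
Codon 7 CAC (His): 37.7 per 1000.
Lowest frequency is 3.6 at codon 3.

3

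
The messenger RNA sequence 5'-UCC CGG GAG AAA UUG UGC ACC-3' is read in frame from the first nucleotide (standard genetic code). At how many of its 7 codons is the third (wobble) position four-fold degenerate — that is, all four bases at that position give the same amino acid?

3

Codon 1 UCC (Ser): third position 4-fold.
Codon 2 CGG (Arg): third position 4-fold.
Codon 3 GAG (Glu): third position 2-fold.
Codon 4 AAA (Lys): third position 2-fold.
Codon 5 UUG (Leu): third position 2-fold.
Codon 6 UGC (Cys): third position 2-fold.
Codon 7 ACC (Thr): third position 4-fold.
Four-fold degenerate third positions: 3.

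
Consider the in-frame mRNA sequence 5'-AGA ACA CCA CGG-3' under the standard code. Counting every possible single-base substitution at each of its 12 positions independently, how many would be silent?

12

Codon 1 (AGA, Arg): 2 synonymous substitutions.
Codon 2 (ACA, Thr): 3 synonymous substitutions.
Codon 3 (CCA, Pro): 3 synonymous substitutions.
Codon 4 (CGG, Arg): 4 synonymous substitutions.
Total: 2 + 3 + 3 + 4 = 12.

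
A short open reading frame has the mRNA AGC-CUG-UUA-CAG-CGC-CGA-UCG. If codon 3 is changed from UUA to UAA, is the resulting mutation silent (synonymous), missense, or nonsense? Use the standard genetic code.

Position 8 falls in codon 3: UUA → Leu.
After the substitution the codon is UAA → Stop.
The new codon is a stop codon, so this is a nonsense mutation.

nonsense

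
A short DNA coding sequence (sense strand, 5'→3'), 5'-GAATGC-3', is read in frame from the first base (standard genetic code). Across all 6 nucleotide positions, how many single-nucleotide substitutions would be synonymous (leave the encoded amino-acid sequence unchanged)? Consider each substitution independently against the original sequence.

Codon 1 (GAA, Glu): 1 synonymous substitution.
Codon 2 (TGC, Cys): 1 synonymous substitution.
Total: 1 + 1 = 2.

2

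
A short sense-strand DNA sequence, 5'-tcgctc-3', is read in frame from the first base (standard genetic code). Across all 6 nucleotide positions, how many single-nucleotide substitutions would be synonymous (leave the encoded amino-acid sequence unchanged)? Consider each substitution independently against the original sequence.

Codon 1 (TCG, Ser): 3 synonymous substitutions.
Codon 2 (CTC, Leu): 3 synonymous substitutions.
Total: 3 + 3 = 6.

6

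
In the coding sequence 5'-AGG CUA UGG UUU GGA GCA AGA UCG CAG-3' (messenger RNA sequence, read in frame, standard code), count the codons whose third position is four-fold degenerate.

Codon 1 AGG (Arg): third position 2-fold.
Codon 2 CUA (Leu): third position 4-fold.
Codon 3 UGG (Trp): third position 1-fold.
Codon 4 UUU (Phe): third position 2-fold.
Codon 5 GGA (Gly): third position 4-fold.
Codon 6 GCA (Ala): third position 4-fold.
Codon 7 AGA (Arg): third position 2-fold.
Codon 8 UCG (Ser): third position 4-fold.
Codon 9 CAG (Gln): third position 2-fold.
Four-fold degenerate third positions: 4.

4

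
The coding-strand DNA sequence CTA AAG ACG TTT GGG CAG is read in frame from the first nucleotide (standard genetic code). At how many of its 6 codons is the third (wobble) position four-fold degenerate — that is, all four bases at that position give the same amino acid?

Codon 1 CTA (Leu): third position 4-fold.
Codon 2 AAG (Lys): third position 2-fold.
Codon 3 ACG (Thr): third position 4-fold.
Codon 4 TTT (Phe): third position 2-fold.
Codon 5 GGG (Gly): third position 4-fold.
Codon 6 CAG (Gln): third position 2-fold.
Four-fold degenerate third positions: 3.

3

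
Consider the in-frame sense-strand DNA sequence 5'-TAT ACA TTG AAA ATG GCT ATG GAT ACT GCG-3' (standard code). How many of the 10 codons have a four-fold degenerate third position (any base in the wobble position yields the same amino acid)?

4

Codon 1 TAT (Tyr): third position 2-fold.
Codon 2 ACA (Thr): third position 4-fold.
Codon 3 TTG (Leu): third position 2-fold.
Codon 4 AAA (Lys): third position 2-fold.
Codon 5 ATG (Met): third position 1-fold.
Codon 6 GCT (Ala): third position 4-fold.
Codon 7 ATG (Met): third position 1-fold.
Codon 8 GAT (Asp): third position 2-fold.
Codon 9 ACT (Thr): third position 4-fold.
Codon 10 GCG (Ala): third position 4-fold.
Four-fold degenerate third positions: 4.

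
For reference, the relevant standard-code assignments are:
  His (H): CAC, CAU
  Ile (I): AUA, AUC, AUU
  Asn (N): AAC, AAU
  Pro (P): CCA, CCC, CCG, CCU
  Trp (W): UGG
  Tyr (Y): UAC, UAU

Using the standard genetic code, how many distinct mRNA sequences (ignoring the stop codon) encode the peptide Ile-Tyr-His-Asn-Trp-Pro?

96

Ile: 3 codons.
Tyr: 2 codons.
His: 2 codons.
Asn: 2 codons.
Trp: 1 codon.
Pro: 4 codons.
3 × 2 × 2 × 2 × 1 × 4 = 96.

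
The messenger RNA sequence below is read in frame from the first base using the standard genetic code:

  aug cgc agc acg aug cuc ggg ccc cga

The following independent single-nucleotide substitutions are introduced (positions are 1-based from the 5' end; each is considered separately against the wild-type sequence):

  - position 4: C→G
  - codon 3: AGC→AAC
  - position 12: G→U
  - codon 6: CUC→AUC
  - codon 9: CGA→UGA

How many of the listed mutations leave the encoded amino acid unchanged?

1

Codon 2: CGC (Arg) → GGC (Gly) — missense.
Codon 3: AGC (Ser) → AAC (Asn) — missense.
Codon 4: ACG (Thr) → ACU (Thr) — synonymous.
Codon 6: CUC (Leu) → AUC (Ile) — missense.
Codon 9: CGA (Arg) → UGA (Stop) — nonsense.
Synonymous: 1 of 5.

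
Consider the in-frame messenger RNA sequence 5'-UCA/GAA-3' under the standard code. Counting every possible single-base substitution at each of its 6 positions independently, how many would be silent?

4

Codon 1 (UCA, Ser): 3 synonymous substitutions.
Codon 2 (GAA, Glu): 1 synonymous substitution.
Total: 3 + 1 = 4.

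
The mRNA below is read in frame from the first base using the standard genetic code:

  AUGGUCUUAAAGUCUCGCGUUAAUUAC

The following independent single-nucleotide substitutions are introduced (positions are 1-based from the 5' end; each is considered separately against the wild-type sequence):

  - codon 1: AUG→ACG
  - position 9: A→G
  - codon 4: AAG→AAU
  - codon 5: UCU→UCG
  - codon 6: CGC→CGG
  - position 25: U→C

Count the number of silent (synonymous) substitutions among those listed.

3

Codon 1: AUG (Met) → ACG (Thr) — missense.
Codon 3: UUA (Leu) → UUG (Leu) — synonymous.
Codon 4: AAG (Lys) → AAU (Asn) — missense.
Codon 5: UCU (Ser) → UCG (Ser) — synonymous.
Codon 6: CGC (Arg) → CGG (Arg) — synonymous.
Codon 9: UAC (Tyr) → CAC (His) — missense.
Synonymous: 3 of 6.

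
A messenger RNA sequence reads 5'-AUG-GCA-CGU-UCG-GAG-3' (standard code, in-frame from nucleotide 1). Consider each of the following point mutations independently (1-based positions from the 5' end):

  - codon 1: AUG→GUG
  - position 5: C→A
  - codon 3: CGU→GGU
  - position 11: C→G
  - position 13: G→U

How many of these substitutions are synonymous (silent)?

0

Codon 1: AUG (Met) → GUG (Val) — missense.
Codon 2: GCA (Ala) → GAA (Glu) — missense.
Codon 3: CGU (Arg) → GGU (Gly) — missense.
Codon 4: UCG (Ser) → UGG (Trp) — missense.
Codon 5: GAG (Glu) → UAG (Stop) — nonsense.
Synonymous: 0 of 5.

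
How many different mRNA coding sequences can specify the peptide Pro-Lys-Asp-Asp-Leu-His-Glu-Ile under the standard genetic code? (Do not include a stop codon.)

2304

Pro: 4 codons.
Lys: 2 codons.
Asp: 2 codons.
Asp: 2 codons.
Leu: 6 codons.
His: 2 codons.
Glu: 2 codons.
Ile: 3 codons.
4 × 2 × 2 × 2 × 6 × 2 × 2 × 3 = 2304.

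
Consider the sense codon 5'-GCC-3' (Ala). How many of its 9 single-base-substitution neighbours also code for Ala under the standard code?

3

Position 1: none → 0 synonymous.
Position 2: none → 0 synonymous.
Position 3: GCU, GCA, GCG → 3 synonymous.
Total: 0 + 0 + 3 = 3.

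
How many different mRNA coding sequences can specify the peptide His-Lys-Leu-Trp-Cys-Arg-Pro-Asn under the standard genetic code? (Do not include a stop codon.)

His: 2 codons.
Lys: 2 codons.
Leu: 6 codons.
Trp: 1 codon.
Cys: 2 codons.
Arg: 6 codons.
Pro: 4 codons.
Asn: 2 codons.
2 × 2 × 6 × 1 × 2 × 6 × 4 × 2 = 2304.

2304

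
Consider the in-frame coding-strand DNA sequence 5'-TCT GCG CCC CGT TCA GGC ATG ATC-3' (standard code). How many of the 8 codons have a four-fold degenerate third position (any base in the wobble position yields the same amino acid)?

Codon 1 TCT (Ser): third position 4-fold.
Codon 2 GCG (Ala): third position 4-fold.
Codon 3 CCC (Pro): third position 4-fold.
Codon 4 CGT (Arg): third position 4-fold.
Codon 5 TCA (Ser): third position 4-fold.
Codon 6 GGC (Gly): third position 4-fold.
Codon 7 ATG (Met): third position 1-fold.
Codon 8 ATC (Ile): third position 3-fold.
Four-fold degenerate third positions: 6.

6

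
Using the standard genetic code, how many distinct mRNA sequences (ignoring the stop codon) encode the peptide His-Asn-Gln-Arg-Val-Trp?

192

His: 2 codons.
Asn: 2 codons.
Gln: 2 codons.
Arg: 6 codons.
Val: 4 codons.
Trp: 1 codon.
2 × 2 × 2 × 6 × 4 × 1 = 192.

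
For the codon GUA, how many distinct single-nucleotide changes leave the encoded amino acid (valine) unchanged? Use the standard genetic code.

3

Position 1: none → 0 synonymous.
Position 2: none → 0 synonymous.
Position 3: GUU, GUC, GUG → 3 synonymous.
Total: 0 + 0 + 3 = 3.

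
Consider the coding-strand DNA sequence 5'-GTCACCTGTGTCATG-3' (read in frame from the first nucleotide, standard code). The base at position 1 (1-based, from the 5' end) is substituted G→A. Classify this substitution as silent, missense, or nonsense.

Position 1 falls in codon 1: GTC → Val.
After the substitution the codon is ATC → Ile.
Val ≠ Ile, so this is a missense mutation.

missense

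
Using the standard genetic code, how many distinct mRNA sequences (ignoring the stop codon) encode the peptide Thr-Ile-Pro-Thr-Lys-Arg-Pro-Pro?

Thr: 4 codons.
Ile: 3 codons.
Pro: 4 codons.
Thr: 4 codons.
Lys: 2 codons.
Arg: 6 codons.
Pro: 4 codons.
Pro: 4 codons.
4 × 3 × 4 × 4 × 2 × 6 × 4 × 4 = 36864.

36864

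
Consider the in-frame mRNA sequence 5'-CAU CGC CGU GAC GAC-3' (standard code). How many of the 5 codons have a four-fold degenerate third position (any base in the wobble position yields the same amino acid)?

Codon 1 CAU (His): third position 2-fold.
Codon 2 CGC (Arg): third position 4-fold.
Codon 3 CGU (Arg): third position 4-fold.
Codon 4 GAC (Asp): third position 2-fold.
Codon 5 GAC (Asp): third position 2-fold.
Four-fold degenerate third positions: 2.

2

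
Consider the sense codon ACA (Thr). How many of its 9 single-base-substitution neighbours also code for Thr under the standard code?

Position 1: none → 0 synonymous.
Position 2: none → 0 synonymous.
Position 3: ACT, ACC, ACG → 3 synonymous.
Total: 0 + 0 + 3 = 3.

3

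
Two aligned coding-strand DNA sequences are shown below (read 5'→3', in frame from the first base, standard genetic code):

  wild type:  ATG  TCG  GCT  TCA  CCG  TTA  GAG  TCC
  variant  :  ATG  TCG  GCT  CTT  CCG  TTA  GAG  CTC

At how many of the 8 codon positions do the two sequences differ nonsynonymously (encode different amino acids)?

Codon 1: ATG Met / ATG Met — identical.
Codon 2: TCG Ser / TCG Ser — identical.
Codon 3: GCT Ala / GCT Ala — identical.
Codon 4: TCA Ser / CTT Leu — nonsynonymous.
Codon 5: CCG Pro / CCG Pro — identical.
Codon 6: TTA Leu / TTA Leu — identical.
Codon 7: GAG Glu / GAG Glu — identical.
Codon 8: TCC Ser / CTC Leu — nonsynonymous.
Nonsynonymous differences: 2.

2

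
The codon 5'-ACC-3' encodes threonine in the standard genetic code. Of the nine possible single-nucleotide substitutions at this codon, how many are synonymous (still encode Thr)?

3

Position 1: none → 0 synonymous.
Position 2: none → 0 synonymous.
Position 3: ACU, ACA, ACG → 3 synonymous.
Total: 0 + 0 + 3 = 3.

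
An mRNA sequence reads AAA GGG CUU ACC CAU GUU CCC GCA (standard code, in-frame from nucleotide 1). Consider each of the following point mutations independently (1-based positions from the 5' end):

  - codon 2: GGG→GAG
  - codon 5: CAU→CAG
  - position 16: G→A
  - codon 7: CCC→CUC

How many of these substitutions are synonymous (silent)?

Codon 2: GGG (Gly) → GAG (Glu) — missense.
Codon 5: CAU (His) → CAG (Gln) — missense.
Codon 6: GUU (Val) → AUU (Ile) — missense.
Codon 7: CCC (Pro) → CUC (Leu) — missense.
Synonymous: 0 of 4.

0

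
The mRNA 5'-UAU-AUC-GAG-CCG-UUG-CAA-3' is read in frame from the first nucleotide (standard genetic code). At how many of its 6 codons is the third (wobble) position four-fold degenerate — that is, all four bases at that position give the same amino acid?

1

Codon 1 UAU (Tyr): third position 2-fold.
Codon 2 AUC (Ile): third position 3-fold.
Codon 3 GAG (Glu): third position 2-fold.
Codon 4 CCG (Pro): third position 4-fold.
Codon 5 UUG (Leu): third position 2-fold.
Codon 6 CAA (Gln): third position 2-fold.
Four-fold degenerate third positions: 1.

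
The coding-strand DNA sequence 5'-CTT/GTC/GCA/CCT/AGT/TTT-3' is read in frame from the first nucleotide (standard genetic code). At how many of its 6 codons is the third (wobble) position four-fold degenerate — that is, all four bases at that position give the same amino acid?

4

Codon 1 CTT (Leu): third position 4-fold.
Codon 2 GTC (Val): third position 4-fold.
Codon 3 GCA (Ala): third position 4-fold.
Codon 4 CCT (Pro): third position 4-fold.
Codon 5 AGT (Ser): third position 2-fold.
Codon 6 TTT (Phe): third position 2-fold.
Four-fold degenerate third positions: 4.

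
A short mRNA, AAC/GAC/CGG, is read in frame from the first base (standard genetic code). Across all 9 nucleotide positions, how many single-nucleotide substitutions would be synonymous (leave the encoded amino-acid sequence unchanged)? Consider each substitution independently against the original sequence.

6

Codon 1 (AAC, Asn): 1 synonymous substitution.
Codon 2 (GAC, Asp): 1 synonymous substitution.
Codon 3 (CGG, Arg): 4 synonymous substitutions.
Total: 1 + 1 + 4 = 6.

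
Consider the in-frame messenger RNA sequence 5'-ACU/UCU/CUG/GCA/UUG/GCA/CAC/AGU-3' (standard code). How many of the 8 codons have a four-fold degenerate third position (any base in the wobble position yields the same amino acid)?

5

Codon 1 ACU (Thr): third position 4-fold.
Codon 2 UCU (Ser): third position 4-fold.
Codon 3 CUG (Leu): third position 4-fold.
Codon 4 GCA (Ala): third position 4-fold.
Codon 5 UUG (Leu): third position 2-fold.
Codon 6 GCA (Ala): third position 4-fold.
Codon 7 CAC (His): third position 2-fold.
Codon 8 AGU (Ser): third position 2-fold.
Four-fold degenerate third positions: 5.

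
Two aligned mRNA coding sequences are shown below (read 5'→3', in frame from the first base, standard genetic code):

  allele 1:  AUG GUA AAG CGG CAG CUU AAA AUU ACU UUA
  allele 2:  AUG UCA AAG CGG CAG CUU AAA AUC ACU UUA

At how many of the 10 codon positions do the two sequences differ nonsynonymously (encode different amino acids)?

Codon 1: AUG Met / AUG Met — identical.
Codon 2: GUA Val / UCA Ser — nonsynonymous.
Codon 3: AAG Lys / AAG Lys — identical.
Codon 4: CGG Arg / CGG Arg — identical.
Codon 5: CAG Gln / CAG Gln — identical.
Codon 6: CUU Leu / CUU Leu — identical.
Codon 7: AAA Lys / AAA Lys — identical.
Codon 8: AUU Ile / AUC Ile — synonymous.
Codon 9: ACU Thr / ACU Thr — identical.
Codon 10: UUA Leu / UUA Leu — identical.
Nonsynonymous differences: 1.

1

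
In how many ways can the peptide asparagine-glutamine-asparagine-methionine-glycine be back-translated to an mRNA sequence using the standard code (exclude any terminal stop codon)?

Asn: 2 codons.
Gln: 2 codons.
Asn: 2 codons.
Met: 1 codon.
Gly: 4 codons.
2 × 2 × 2 × 1 × 4 = 32.

32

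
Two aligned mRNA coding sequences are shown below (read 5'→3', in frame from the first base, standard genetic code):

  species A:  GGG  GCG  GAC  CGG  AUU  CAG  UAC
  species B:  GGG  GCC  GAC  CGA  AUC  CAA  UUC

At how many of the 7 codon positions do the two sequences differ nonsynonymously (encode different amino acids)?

Codon 1: GGG Gly / GGG Gly — identical.
Codon 2: GCG Ala / GCC Ala — synonymous.
Codon 3: GAC Asp / GAC Asp — identical.
Codon 4: CGG Arg / CGA Arg — synonymous.
Codon 5: AUU Ile / AUC Ile — synonymous.
Codon 6: CAG Gln / CAA Gln — synonymous.
Codon 7: UAC Tyr / UUC Phe — nonsynonymous.
Nonsynonymous differences: 1.

1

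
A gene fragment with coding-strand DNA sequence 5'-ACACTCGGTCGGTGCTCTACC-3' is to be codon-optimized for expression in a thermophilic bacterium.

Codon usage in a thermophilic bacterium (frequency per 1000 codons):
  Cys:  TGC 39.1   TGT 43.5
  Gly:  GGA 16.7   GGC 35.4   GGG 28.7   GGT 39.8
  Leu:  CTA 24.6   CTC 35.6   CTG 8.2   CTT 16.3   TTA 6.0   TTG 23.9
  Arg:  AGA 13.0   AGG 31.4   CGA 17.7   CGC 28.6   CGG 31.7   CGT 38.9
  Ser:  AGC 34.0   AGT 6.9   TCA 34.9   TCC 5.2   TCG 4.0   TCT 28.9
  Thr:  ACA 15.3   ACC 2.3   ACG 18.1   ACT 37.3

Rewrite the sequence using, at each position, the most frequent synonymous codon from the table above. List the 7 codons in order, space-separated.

Codon 1 (Thr): best is ACT at 37.3.
Codon 2 (Leu): best is CTC at 35.6.
Codon 3 (Gly): best is GGT at 39.8.
Codon 4 (Arg): best is CGT at 38.9.
Codon 5 (Cys): best is TGT at 43.5.
Codon 6 (Ser): best is TCA at 34.9.
Codon 7 (Thr): best is ACT at 37.3.

ACT CTC GGT CGT TGT TCA ACT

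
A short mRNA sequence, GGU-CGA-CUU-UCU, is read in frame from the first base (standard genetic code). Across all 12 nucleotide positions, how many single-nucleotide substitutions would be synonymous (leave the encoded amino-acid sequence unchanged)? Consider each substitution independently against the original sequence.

13

Codon 1 (GGU, Gly): 3 synonymous substitutions.
Codon 2 (CGA, Arg): 4 synonymous substitutions.
Codon 3 (CUU, Leu): 3 synonymous substitutions.
Codon 4 (UCU, Ser): 3 synonymous substitutions.
Total: 3 + 4 + 3 + 3 = 13.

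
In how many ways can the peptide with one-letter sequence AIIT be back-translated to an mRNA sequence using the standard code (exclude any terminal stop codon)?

144

Ala: 4 codons.
Ile: 3 codons.
Ile: 3 codons.
Thr: 4 codons.
4 × 3 × 3 × 4 = 144.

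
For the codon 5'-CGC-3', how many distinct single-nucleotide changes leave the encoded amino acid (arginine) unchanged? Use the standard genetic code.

3

Position 1: none → 0 synonymous.
Position 2: none → 0 synonymous.
Position 3: CGT, CGA, CGG → 3 synonymous.
Total: 0 + 0 + 3 = 3.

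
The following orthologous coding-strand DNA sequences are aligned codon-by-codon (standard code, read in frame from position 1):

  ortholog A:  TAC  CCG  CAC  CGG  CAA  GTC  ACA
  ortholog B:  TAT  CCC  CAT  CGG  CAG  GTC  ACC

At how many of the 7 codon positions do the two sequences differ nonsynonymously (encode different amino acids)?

0

Codon 1: TAC Tyr / TAT Tyr — synonymous.
Codon 2: CCG Pro / CCC Pro — synonymous.
Codon 3: CAC His / CAT His — synonymous.
Codon 4: CGG Arg / CGG Arg — identical.
Codon 5: CAA Gln / CAG Gln — synonymous.
Codon 6: GTC Val / GTC Val — identical.
Codon 7: ACA Thr / ACC Thr — synonymous.
Nonsynonymous differences: 0.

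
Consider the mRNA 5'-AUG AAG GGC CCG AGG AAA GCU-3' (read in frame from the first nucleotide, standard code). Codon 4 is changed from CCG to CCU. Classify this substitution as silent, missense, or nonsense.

Position 12 falls in codon 4: CCG → Pro.
After the substitution the codon is CCU → Pro.
Both encode Pro, so the change is synonymous.

silent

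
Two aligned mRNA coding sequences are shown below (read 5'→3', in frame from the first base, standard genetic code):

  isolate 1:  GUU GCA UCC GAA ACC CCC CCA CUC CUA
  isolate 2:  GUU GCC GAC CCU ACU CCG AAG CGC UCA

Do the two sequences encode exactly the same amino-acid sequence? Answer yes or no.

no

Codon 1: GUU Val / GUU Val — identical.
Codon 2: GCA Ala / GCC Ala — synonymous.
Codon 3: UCC Ser / GAC Asp — nonsynonymous.
Codon 4: GAA Glu / CCU Pro — nonsynonymous.
Codon 5: ACC Thr / ACU Thr — synonymous.
Codon 6: CCC Pro / CCG Pro — synonymous.
Codon 7: CCA Pro / AAG Lys — nonsynonymous.
Codon 8: CUC Leu / CGC Arg — nonsynonymous.
Codon 9: CUA Leu / UCA Ser — nonsynonymous.
Nonsynonymous differences: 5 → different protein.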